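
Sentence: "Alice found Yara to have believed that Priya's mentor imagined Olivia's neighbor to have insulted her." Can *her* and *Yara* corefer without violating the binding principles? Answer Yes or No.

Yes

*Yara* is an R-expression; Principle C requires it to be free (not bound by any c-commanding expression).
— her: object of the clause headed by 'insulted'; the pronoun does not c-command the R-expression — coreference allowed.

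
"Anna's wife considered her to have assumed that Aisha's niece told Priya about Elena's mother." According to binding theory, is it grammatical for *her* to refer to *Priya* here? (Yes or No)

*Priya* is an R-expression; Principle C requires it to be free (not bound by any c-commanding expression).
— her: subject of the clause headed by 'assumed'; the pronoun c-commands the R-expression — coreference blocked (Principle C).

No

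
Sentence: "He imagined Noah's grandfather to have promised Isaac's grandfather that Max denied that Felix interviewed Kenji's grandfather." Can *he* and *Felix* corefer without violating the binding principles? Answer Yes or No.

No

*Felix* is an R-expression; Principle C requires it to be free (not bound by any c-commanding expression).
— he: subject of the matrix clause; the pronoun c-commands the R-expression — coreference blocked (Principle C).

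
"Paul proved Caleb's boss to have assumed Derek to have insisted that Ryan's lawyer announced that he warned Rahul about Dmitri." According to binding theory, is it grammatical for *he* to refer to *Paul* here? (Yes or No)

Yes

*Paul* is an R-expression; Principle C requires it to be free (not bound by any c-commanding expression).
— he: subject of the clause headed by 'warned'; the pronoun does not c-command the R-expression — coreference allowed.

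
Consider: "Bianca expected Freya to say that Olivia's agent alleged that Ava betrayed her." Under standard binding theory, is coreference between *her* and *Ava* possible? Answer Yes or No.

*Ava* is an R-expression; Principle C requires it to be free (not bound by any c-commanding expression).
— her: object of the clause headed by 'betrayed'; the R-expression locally c-commands the pronoun — coreference blocked (Principle B on the pronoun).

No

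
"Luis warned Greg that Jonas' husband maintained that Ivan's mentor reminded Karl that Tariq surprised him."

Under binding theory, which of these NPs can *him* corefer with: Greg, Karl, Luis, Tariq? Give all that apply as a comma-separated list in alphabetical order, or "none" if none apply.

*him* is a pronoun; Principle B requires it to be free in its binding domain — the clause headed by 'surprised'.
— Greg: object of the matrix clause; c-commands the pronoun but lies outside its binding domain — allowed.
— Karl: object of the clause headed by 'reminded'; c-commands the pronoun but lies outside its binding domain — allowed.
— Luis: subject of the matrix clause; c-commands the pronoun but lies outside its binding domain — allowed.
— Tariq: subject of the clause headed by 'surprised'; c-commands the pronoun within its binding domain — blocked (Principle B).

Greg, Karl, Luis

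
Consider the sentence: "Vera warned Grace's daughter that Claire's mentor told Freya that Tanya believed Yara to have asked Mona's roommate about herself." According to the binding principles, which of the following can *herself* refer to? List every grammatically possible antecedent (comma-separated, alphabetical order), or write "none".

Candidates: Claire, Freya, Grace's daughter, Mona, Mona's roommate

Mona's roommate

*herself* is a reflexive; Principle A requires it to be bound within its binding domain — the clause headed by 'asked'.
— Claire: possessor inside the subject DP of the clause headed by 'told'; does not c-command the reflexive — cannot bind it (Principle A).
— Freya: object of the clause headed by 'told'; c-commands the reflexive but lies outside its binding domain — cannot bind it (Principle A).
— Grace's daughter: object of the matrix clause; c-commands the reflexive but lies outside its binding domain — cannot bind it (Principle A).
— Mona: possessor inside the object DP of the clause headed by 'asked'; does not c-command the reflexive — cannot bind it (Principle A).
— Mona's roommate: object of the clause headed by 'asked'; c-commands the reflexive within its binding domain — allowed (Principle A).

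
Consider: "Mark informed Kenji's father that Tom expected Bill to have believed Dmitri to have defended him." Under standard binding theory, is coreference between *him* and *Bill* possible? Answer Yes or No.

*Bill* is an R-expression; Principle C requires it to be free (not bound by any c-commanding expression).
— him: object of the clause headed by 'defended'; the pronoun does not c-command the R-expression — coreference allowed.

Yes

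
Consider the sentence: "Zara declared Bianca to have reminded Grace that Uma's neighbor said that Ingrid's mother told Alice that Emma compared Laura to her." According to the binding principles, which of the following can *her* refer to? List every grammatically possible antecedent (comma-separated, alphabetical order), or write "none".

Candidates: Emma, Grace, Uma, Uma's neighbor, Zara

*her* is a pronoun; Principle B requires it to be free in its binding domain — the clause headed by 'compared'.
— Emma: subject of the clause headed by 'compared'; c-commands the pronoun within its binding domain — blocked (Principle B).
— Grace: object of the clause headed by 'reminded'; c-commands the pronoun but lies outside its binding domain — allowed.
— Uma: possessor inside the subject DP of the clause headed by 'said'; does not c-command the pronoun — Principle B does not apply; allowed.
— Uma's neighbor: subject of the clause headed by 'said'; c-commands the pronoun but lies outside its binding domain — allowed.
— Zara: subject of the matrix clause; c-commands the pronoun but lies outside its binding domain — allowed.

Grace, Uma, Uma's neighbor, Zara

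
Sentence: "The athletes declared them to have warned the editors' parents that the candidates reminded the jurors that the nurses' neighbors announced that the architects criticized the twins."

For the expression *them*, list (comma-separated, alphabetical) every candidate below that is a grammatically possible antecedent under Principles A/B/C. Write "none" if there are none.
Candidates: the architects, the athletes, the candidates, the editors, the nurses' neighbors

none

*them* is a pronoun; Principle B requires it to be free in its binding domain — the matrix clause.
— the architects: subject of the clause headed by 'criticized'; is c-commanded by the pronoun; coreference would bind this R-expression — blocked (Principle C).
— the athletes: subject of the matrix clause; c-commands the pronoun within its binding domain — blocked (Principle B).
— the candidates: subject of the clause headed by 'reminded'; is c-commanded by the pronoun; coreference would bind this R-expression — blocked (Principle C).
— the editors: possessor inside the object DP of the clause headed by 'warned'; is c-commanded by the pronoun; coreference would bind this R-expression — blocked (Principle C).
— the nurses' neighbors: subject of the clause headed by 'announced'; is c-commanded by the pronoun; coreference would bind this R-expression — blocked (Principle C).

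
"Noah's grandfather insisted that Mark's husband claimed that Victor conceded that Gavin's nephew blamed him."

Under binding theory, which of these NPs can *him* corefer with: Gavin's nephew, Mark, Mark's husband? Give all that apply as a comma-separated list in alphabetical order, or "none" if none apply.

*him* is a pronoun; Principle B requires it to be free in its binding domain — the clause headed by 'blamed'.
— Gavin's nephew: subject of the clause headed by 'blamed'; c-commands the pronoun within its binding domain — blocked (Principle B).
— Mark: possessor inside the subject DP of the clause headed by 'claimed'; does not c-command the pronoun — Principle B does not apply; allowed.
— Mark's husband: subject of the clause headed by 'claimed'; c-commands the pronoun but lies outside its binding domain — allowed.

Mark, Mark's husband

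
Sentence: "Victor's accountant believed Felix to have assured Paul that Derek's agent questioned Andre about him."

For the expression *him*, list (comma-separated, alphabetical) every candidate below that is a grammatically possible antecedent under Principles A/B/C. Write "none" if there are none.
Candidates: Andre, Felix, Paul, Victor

Felix, Paul, Victor

*him* is a pronoun; Principle B requires it to be free in its binding domain — the clause headed by 'questioned'.
— Andre: object of the clause headed by 'questioned'; c-commands the pronoun within its binding domain — blocked (Principle B).
— Felix: subject of the clause headed by 'assured'; c-commands the pronoun but lies outside its binding domain — allowed.
— Paul: object of the clause headed by 'assured'; c-commands the pronoun but lies outside its binding domain — allowed.
— Victor: possessor inside the subject DP of the matrix clause; does not c-command the pronoun — Principle B does not apply; allowed.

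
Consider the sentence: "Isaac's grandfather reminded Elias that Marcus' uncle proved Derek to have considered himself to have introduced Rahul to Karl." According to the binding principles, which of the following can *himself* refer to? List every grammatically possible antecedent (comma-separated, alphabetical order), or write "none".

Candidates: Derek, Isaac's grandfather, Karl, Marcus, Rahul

Derek

*himself* is a reflexive; Principle A requires it to be bound within its binding domain — the clause headed by 'considered'.
— Derek: subject of the clause headed by 'considered'; c-commands the reflexive within its binding domain — allowed (Principle A).
— Isaac's grandfather: subject of the matrix clause; c-commands the reflexive but lies outside its binding domain — cannot bind it (Principle A).
— Karl: second object of the clause headed by 'introduced'; does not c-command the reflexive — cannot bind it (Principle A).
— Marcus: possessor inside the subject DP of the clause headed by 'proved'; does not c-command the reflexive — cannot bind it (Principle A).
— Rahul: object of the clause headed by 'introduced'; does not c-command the reflexive — cannot bind it (Principle A).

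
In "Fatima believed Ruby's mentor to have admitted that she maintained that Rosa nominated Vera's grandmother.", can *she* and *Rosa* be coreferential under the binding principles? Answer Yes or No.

No

*Rosa* is an R-expression; Principle C requires it to be free (not bound by any c-commanding expression).
— she: subject of the clause headed by 'maintained'; the pronoun c-commands the R-expression — coreference blocked (Principle C).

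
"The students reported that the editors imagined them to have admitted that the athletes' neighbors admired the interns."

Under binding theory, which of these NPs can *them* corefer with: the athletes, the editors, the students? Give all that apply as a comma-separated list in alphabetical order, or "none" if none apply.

*them* is a pronoun; Principle B requires it to be free in its binding domain — the clause headed by 'imagined'.
— the athletes: possessor inside the subject DP of the clause headed by 'admired'; is c-commanded by the pronoun; coreference would bind this R-expression — blocked (Principle C).
— the editors: subject of the clause headed by 'imagined'; c-commands the pronoun within its binding domain — blocked (Principle B).
— the students: subject of the matrix clause; c-commands the pronoun but lies outside its binding domain — allowed.

the students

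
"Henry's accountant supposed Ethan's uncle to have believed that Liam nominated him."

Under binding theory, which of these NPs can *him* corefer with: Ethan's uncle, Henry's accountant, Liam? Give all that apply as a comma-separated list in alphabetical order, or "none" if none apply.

Ethan's uncle, Henry's accountant

*him* is a pronoun; Principle B requires it to be free in its binding domain — the clause headed by 'nominated'.
— Ethan's uncle: subject of the clause headed by 'believed'; c-commands the pronoun but lies outside its binding domain — allowed.
— Henry's accountant: subject of the matrix clause; c-commands the pronoun but lies outside its binding domain — allowed.
— Liam: subject of the clause headed by 'nominated'; c-commands the pronoun within its binding domain — blocked (Principle B).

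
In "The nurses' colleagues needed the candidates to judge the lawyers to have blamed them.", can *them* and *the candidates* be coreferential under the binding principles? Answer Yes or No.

*the candidates* is an R-expression; Principle C requires it to be free (not bound by any c-commanding expression).
— them: object of the clause headed by 'blamed'; the pronoun does not c-command the R-expression — coreference allowed.

Yes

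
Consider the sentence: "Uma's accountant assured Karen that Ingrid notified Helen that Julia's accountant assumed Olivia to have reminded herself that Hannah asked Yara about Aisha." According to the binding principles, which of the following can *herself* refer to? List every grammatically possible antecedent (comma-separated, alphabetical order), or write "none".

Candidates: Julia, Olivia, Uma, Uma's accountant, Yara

*herself* is a reflexive; Principle A requires it to be bound within its binding domain — the clause headed by 'reminded'.
— Julia: possessor inside the subject DP of the clause headed by 'assumed'; does not c-command the reflexive — cannot bind it (Principle A).
— Olivia: subject of the clause headed by 'reminded'; c-commands the reflexive within its binding domain — allowed (Principle A).
— Uma: possessor inside the subject DP of the matrix clause; does not c-command the reflexive — cannot bind it (Principle A).
— Uma's accountant: subject of the matrix clause; c-commands the reflexive but lies outside its binding domain — cannot bind it (Principle A).
— Yara: object of the clause headed by 'asked'; does not c-command the reflexive — cannot bind it (Principle A).

Olivia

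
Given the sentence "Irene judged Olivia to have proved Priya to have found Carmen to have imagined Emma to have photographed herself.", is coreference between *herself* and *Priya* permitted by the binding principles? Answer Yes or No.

No

*herself* is a reflexive; Principle A requires it to be bound within its binding domain — the clause headed by 'photographed'.
— Priya: subject of the clause headed by 'found'; c-commands the reflexive but lies outside its binding domain — cannot bind it (Principle A).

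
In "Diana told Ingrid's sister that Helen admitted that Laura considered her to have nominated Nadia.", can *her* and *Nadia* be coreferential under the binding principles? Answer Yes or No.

*Nadia* is an R-expression; Principle C requires it to be free (not bound by any c-commanding expression).
— her: subject of the clause headed by 'nominated'; the pronoun c-commands the R-expression — coreference blocked (Principle C).

No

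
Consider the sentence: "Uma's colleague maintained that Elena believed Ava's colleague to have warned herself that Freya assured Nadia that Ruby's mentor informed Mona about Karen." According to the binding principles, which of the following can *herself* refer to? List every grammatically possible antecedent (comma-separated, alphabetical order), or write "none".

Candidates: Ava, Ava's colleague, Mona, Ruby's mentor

*herself* is a reflexive; Principle A requires it to be bound within its binding domain — the clause headed by 'warned'.
— Ava: possessor inside the subject DP of the clause headed by 'warned'; does not c-command the reflexive — cannot bind it (Principle A).
— Ava's colleague: subject of the clause headed by 'warned'; c-commands the reflexive within its binding domain — allowed (Principle A).
— Mona: object of the clause headed by 'informed'; does not c-command the reflexive — cannot bind it (Principle A).
— Ruby's mentor: subject of the clause headed by 'informed'; does not c-command the reflexive — cannot bind it (Principle A).

Ava's colleague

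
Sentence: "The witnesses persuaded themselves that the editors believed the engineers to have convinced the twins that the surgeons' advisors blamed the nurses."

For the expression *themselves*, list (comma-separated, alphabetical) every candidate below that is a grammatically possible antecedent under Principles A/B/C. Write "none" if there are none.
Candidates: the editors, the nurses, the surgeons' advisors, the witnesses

the witnesses

*themselves* is a reflexive; Principle A requires it to be bound within its binding domain — the matrix clause.
— the editors: subject of the clause headed by 'believed'; does not c-command the reflexive — cannot bind it (Principle A).
— the nurses: object of the clause headed by 'blamed'; does not c-command the reflexive — cannot bind it (Principle A).
— the surgeons' advisors: subject of the clause headed by 'blamed'; does not c-command the reflexive — cannot bind it (Principle A).
— the witnesses: subject of the matrix clause; c-commands the reflexive within its binding domain — allowed (Principle A).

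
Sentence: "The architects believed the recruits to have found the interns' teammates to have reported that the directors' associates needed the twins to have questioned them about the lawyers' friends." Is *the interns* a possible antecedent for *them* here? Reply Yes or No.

Yes

*them* is a pronoun; Principle B requires it to be free in its binding domain — the clause headed by 'questioned'.
— the interns: possessor inside the subject DP of the clause headed by 'reported'; does not c-command the pronoun — Principle B does not apply; allowed.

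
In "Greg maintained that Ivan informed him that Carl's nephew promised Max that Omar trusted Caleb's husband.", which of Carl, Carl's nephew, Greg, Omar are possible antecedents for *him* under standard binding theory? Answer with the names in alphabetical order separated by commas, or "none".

Greg

*him* is a pronoun; Principle B requires it to be free in its binding domain — the clause headed by 'informed'.
— Carl: possessor inside the subject DP of the clause headed by 'promised'; is c-commanded by the pronoun; coreference would bind this R-expression — blocked (Principle C).
— Carl's nephew: subject of the clause headed by 'promised'; is c-commanded by the pronoun; coreference would bind this R-expression — blocked (Principle C).
— Greg: subject of the matrix clause; c-commands the pronoun but lies outside its binding domain — allowed.
— Omar: subject of the clause headed by 'trusted'; is c-commanded by the pronoun; coreference would bind this R-expression — blocked (Principle C).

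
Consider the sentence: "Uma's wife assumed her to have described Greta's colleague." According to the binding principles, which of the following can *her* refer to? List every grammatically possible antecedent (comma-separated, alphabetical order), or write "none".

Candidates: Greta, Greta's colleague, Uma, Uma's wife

*her* is a pronoun; Principle B requires it to be free in its binding domain — the matrix clause.
— Greta: possessor inside the object DP of the clause headed by 'described'; is c-commanded by the pronoun; coreference would bind this R-expression — blocked (Principle C).
— Greta's colleague: object of the clause headed by 'described'; is c-commanded by the pronoun; coreference would bind this R-expression — blocked (Principle C).
— Uma: possessor inside the subject DP of the matrix clause; does not c-command the pronoun — Principle B does not apply; allowed.
— Uma's wife: subject of the matrix clause; c-commands the pronoun within its binding domain — blocked (Principle B).

Uma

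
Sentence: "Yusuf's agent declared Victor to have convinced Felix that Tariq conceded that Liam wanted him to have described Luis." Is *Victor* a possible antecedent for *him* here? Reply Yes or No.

Yes

*him* is a pronoun; Principle B requires it to be free in its binding domain — the clause headed by 'wanted'.
— Victor: subject of the clause headed by 'convinced'; c-commands the pronoun but lies outside its binding domain — allowed.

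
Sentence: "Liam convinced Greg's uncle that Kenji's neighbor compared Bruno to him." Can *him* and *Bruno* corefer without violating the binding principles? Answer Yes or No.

No

*Bruno* is an R-expression; Principle C requires it to be free (not bound by any c-commanding expression).
— him: second object of the clause headed by 'compared'; the R-expression locally c-commands the pronoun — coreference blocked (Principle B on the pronoun).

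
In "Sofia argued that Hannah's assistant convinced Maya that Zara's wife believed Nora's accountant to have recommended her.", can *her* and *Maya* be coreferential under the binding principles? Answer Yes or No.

*Maya* is an R-expression; Principle C requires it to be free (not bound by any c-commanding expression).
— her: object of the clause headed by 'recommended'; the pronoun does not c-command the R-expression — coreference allowed.

Yes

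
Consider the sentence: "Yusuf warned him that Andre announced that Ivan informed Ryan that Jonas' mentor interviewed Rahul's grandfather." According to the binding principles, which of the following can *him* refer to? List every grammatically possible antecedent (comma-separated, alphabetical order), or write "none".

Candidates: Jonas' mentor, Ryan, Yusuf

*him* is a pronoun; Principle B requires it to be free in its binding domain — the matrix clause.
— Jonas' mentor: subject of the clause headed by 'interviewed'; is c-commanded by the pronoun; coreference would bind this R-expression — blocked (Principle C).
— Ryan: object of the clause headed by 'informed'; is c-commanded by the pronoun; coreference would bind this R-expression — blocked (Principle C).
— Yusuf: subject of the matrix clause; c-commands the pronoun within its binding domain — blocked (Principle B).

none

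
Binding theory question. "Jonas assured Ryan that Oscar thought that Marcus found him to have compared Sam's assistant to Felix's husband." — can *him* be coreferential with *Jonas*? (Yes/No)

Yes

*him* is a pronoun; Principle B requires it to be free in its binding domain — the clause headed by 'found'.
— Jonas: subject of the matrix clause; c-commands the pronoun but lies outside its binding domain — allowed.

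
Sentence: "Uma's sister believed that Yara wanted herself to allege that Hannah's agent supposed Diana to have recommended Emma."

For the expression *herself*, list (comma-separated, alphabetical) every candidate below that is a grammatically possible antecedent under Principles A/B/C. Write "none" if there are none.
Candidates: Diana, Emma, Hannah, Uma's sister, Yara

*herself* is a reflexive; Principle A requires it to be bound within its binding domain — the clause headed by 'wanted'.
— Diana: subject of the clause headed by 'recommended'; does not c-command the reflexive — cannot bind it (Principle A).
— Emma: object of the clause headed by 'recommended'; does not c-command the reflexive — cannot bind it (Principle A).
— Hannah: possessor inside the subject DP of the clause headed by 'supposed'; does not c-command the reflexive — cannot bind it (Principle A).
— Uma's sister: subject of the matrix clause; c-commands the reflexive but lies outside its binding domain — cannot bind it (Principle A).
— Yara: subject of the clause headed by 'wanted'; c-commands the reflexive within its binding domain — allowed (Principle A).

Yara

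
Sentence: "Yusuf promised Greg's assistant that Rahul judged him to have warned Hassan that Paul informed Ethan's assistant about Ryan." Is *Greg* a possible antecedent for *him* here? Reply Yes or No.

*him* is a pronoun; Principle B requires it to be free in its binding domain — the clause headed by 'judged'.
— Greg: possessor inside the object DP of the matrix clause; does not c-command the pronoun — Principle B does not apply; allowed.

Yes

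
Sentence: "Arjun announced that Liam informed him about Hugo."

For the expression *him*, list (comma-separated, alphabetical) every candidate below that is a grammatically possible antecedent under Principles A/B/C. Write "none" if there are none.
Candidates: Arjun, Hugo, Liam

Arjun

*him* is a pronoun; Principle B requires it to be free in its binding domain — the clause headed by 'informed'.
— Arjun: subject of the matrix clause; c-commands the pronoun but lies outside its binding domain — allowed.
— Hugo: second object of the clause headed by 'informed'; is c-commanded by the pronoun; coreference would bind this R-expression — blocked (Principle C).
— Liam: subject of the clause headed by 'informed'; c-commands the pronoun within its binding domain — blocked (Principle B).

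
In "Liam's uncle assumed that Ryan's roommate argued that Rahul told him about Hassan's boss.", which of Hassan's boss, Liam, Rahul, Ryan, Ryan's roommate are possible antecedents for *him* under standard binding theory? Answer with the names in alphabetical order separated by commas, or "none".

*him* is a pronoun; Principle B requires it to be free in its binding domain — the clause headed by 'told'.
— Hassan's boss: second object of the clause headed by 'told'; is c-commanded by the pronoun; coreference would bind this R-expression — blocked (Principle C).
— Liam: possessor inside the subject DP of the matrix clause; does not c-command the pronoun — Principle B does not apply; allowed.
— Rahul: subject of the clause headed by 'told'; c-commands the pronoun within its binding domain — blocked (Principle B).
— Ryan: possessor inside the subject DP of the clause headed by 'argued'; does not c-command the pronoun — Principle B does not apply; allowed.
— Ryan's roommate: subject of the clause headed by 'argued'; c-commands the pronoun but lies outside its binding domain — allowed.

Liam, Ryan, Ryan's roommate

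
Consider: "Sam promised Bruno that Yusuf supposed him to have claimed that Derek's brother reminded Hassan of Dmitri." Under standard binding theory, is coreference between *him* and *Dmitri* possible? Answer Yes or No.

*Dmitri* is an R-expression; Principle C requires it to be free (not bound by any c-commanding expression).
— him: subject of the clause headed by 'claimed'; the pronoun c-commands the R-expression — coreference blocked (Principle C).

No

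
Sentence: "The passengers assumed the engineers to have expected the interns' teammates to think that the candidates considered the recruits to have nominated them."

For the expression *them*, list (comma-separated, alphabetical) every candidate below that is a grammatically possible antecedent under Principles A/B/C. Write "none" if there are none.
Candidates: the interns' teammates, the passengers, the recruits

the interns' teammates, the passengers

*them* is a pronoun; Principle B requires it to be free in its binding domain — the clause headed by 'nominated'.
— the interns' teammates: subject of the clause headed by 'think'; c-commands the pronoun but lies outside its binding domain — allowed.
— the passengers: subject of the matrix clause; c-commands the pronoun but lies outside its binding domain — allowed.
— the recruits: subject of the clause headed by 'nominated'; c-commands the pronoun within its binding domain — blocked (Principle B).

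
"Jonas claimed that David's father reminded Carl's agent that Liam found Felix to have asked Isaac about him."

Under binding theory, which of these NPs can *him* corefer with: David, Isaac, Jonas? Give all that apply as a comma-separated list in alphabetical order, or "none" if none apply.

*him* is a pronoun; Principle B requires it to be free in its binding domain — the clause headed by 'asked'.
— David: possessor inside the subject DP of the clause headed by 'reminded'; does not c-command the pronoun — Principle B does not apply; allowed.
— Isaac: object of the clause headed by 'asked'; c-commands the pronoun within its binding domain — blocked (Principle B).
— Jonas: subject of the matrix clause; c-commands the pronoun but lies outside its binding domain — allowed.

David, Jonas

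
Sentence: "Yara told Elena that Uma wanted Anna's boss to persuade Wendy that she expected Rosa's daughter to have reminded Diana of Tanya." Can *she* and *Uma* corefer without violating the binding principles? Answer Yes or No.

*Uma* is an R-expression; Principle C requires it to be free (not bound by any c-commanding expression).
— she: subject of the clause headed by 'expected'; the pronoun does not c-command the R-expression — coreference allowed.

Yes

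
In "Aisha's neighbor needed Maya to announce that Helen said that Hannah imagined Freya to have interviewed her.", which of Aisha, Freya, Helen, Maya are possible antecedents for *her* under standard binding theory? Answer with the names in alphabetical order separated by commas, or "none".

Aisha, Helen, Maya

*her* is a pronoun; Principle B requires it to be free in its binding domain — the clause headed by 'interviewed'.
— Aisha: possessor inside the subject DP of the matrix clause; does not c-command the pronoun — Principle B does not apply; allowed.
— Freya: subject of the clause headed by 'interviewed'; c-commands the pronoun within its binding domain — blocked (Principle B).
— Helen: subject of the clause headed by 'said'; c-commands the pronoun but lies outside its binding domain — allowed.
— Maya: subject of the clause headed by 'announce'; c-commands the pronoun but lies outside its binding domain — allowed.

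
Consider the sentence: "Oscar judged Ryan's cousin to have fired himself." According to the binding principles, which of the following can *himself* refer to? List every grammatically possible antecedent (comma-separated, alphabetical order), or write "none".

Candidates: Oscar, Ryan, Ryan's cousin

Ryan's cousin

*himself* is a reflexive; Principle A requires it to be bound within its binding domain — the clause headed by 'fired'.
— Oscar: subject of the matrix clause; c-commands the reflexive but lies outside its binding domain — cannot bind it (Principle A).
— Ryan: possessor inside the subject DP of the clause headed by 'fired'; does not c-command the reflexive — cannot bind it (Principle A).
— Ryan's cousin: subject of the clause headed by 'fired'; c-commands the reflexive within its binding domain — allowed (Principle A).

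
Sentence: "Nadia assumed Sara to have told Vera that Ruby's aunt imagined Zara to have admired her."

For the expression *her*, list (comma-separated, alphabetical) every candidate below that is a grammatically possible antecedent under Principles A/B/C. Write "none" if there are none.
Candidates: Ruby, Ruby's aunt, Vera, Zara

*her* is a pronoun; Principle B requires it to be free in its binding domain — the clause headed by 'admired'.
— Ruby: possessor inside the subject DP of the clause headed by 'imagined'; does not c-command the pronoun — Principle B does not apply; allowed.
— Ruby's aunt: subject of the clause headed by 'imagined'; c-commands the pronoun but lies outside its binding domain — allowed.
— Vera: object of the clause headed by 'told'; c-commands the pronoun but lies outside its binding domain — allowed.
— Zara: subject of the clause headed by 'admired'; c-commands the pronoun within its binding domain — blocked (Principle B).

Ruby, Ruby's aunt, Vera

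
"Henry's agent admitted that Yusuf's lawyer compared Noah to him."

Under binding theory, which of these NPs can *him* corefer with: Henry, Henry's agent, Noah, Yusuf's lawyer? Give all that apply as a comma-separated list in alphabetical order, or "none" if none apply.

*him* is a pronoun; Principle B requires it to be free in its binding domain — the clause headed by 'compared'.
— Henry: possessor inside the subject DP of the matrix clause; does not c-command the pronoun — Principle B does not apply; allowed.
— Henry's agent: subject of the matrix clause; c-commands the pronoun but lies outside its binding domain — allowed.
— Noah: object of the clause headed by 'compared'; c-commands the pronoun within its binding domain — blocked (Principle B).
— Yusuf's lawyer: subject of the clause headed by 'compared'; c-commands the pronoun within its binding domain — blocked (Principle B).

Henry, Henry's agent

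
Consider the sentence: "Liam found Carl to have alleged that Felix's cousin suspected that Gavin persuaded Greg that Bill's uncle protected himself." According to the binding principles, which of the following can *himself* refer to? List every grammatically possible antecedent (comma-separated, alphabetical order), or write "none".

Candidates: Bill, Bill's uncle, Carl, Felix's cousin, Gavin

*himself* is a reflexive; Principle A requires it to be bound within its binding domain — the clause headed by 'protected'.
— Bill: possessor inside the subject DP of the clause headed by 'protected'; does not c-command the reflexive — cannot bind it (Principle A).
— Bill's uncle: subject of the clause headed by 'protected'; c-commands the reflexive within its binding domain — allowed (Principle A).
— Carl: subject of the clause headed by 'alleged'; c-commands the reflexive but lies outside its binding domain — cannot bind it (Principle A).
— Felix's cousin: subject of the clause headed by 'suspected'; c-commands the reflexive but lies outside its binding domain — cannot bind it (Principle A).
— Gavin: subject of the clause headed by 'persuaded'; c-commands the reflexive but lies outside its binding domain — cannot bind it (Principle A).

Bill's uncle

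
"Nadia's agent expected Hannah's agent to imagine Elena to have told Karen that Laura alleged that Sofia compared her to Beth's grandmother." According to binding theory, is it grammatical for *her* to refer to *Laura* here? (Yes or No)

Yes

*Laura* is an R-expression; Principle C requires it to be free (not bound by any c-commanding expression).
— her: object of the clause headed by 'compared'; the pronoun does not c-command the R-expression — coreference allowed.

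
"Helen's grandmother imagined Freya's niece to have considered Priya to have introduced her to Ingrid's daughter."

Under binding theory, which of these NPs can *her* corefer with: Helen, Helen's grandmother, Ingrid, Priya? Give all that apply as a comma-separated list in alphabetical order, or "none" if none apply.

Helen, Helen's grandmother

*her* is a pronoun; Principle B requires it to be free in its binding domain — the clause headed by 'introduced'.
— Helen: possessor inside the subject DP of the matrix clause; does not c-command the pronoun — Principle B does not apply; allowed.
— Helen's grandmother: subject of the matrix clause; c-commands the pronoun but lies outside its binding domain — allowed.
— Ingrid: possessor inside the second object DP of the clause headed by 'introduced'; is c-commanded by the pronoun; coreference would bind this R-expression — blocked (Principle C).
— Priya: subject of the clause headed by 'introduced'; c-commands the pronoun within its binding domain — blocked (Principle B).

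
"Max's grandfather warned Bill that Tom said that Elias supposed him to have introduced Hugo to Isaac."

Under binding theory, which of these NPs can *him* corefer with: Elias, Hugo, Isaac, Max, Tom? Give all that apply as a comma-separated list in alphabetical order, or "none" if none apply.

*him* is a pronoun; Principle B requires it to be free in its binding domain — the clause headed by 'supposed'.
— Elias: subject of the clause headed by 'supposed'; c-commands the pronoun within its binding domain — blocked (Principle B).
— Hugo: object of the clause headed by 'introduced'; is c-commanded by the pronoun; coreference would bind this R-expression — blocked (Principle C).
— Isaac: second object of the clause headed by 'introduced'; is c-commanded by the pronoun; coreference would bind this R-expression — blocked (Principle C).
— Max: possessor inside the subject DP of the matrix clause; does not c-command the pronoun — Principle B does not apply; allowed.
— Tom: subject of the clause headed by 'said'; c-commands the pronoun but lies outside its binding domain — allowed.

Max, Tom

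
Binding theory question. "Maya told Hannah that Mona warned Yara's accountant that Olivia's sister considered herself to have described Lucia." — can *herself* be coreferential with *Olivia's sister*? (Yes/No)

*herself* is a reflexive; Principle A requires it to be bound within its binding domain — the clause headed by 'considered'.
— Olivia's sister: subject of the clause headed by 'considered'; c-commands the reflexive within its binding domain — allowed (Principle A).

Yes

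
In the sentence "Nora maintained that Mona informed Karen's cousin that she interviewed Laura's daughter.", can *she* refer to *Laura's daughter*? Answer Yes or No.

*she* is a pronoun; Principle B requires it to be free in its binding domain — the clause headed by 'interviewed'.
— Laura's daughter: object of the clause headed by 'interviewed'; is c-commanded by the pronoun; coreference would bind this R-expression — blocked (Principle C).

No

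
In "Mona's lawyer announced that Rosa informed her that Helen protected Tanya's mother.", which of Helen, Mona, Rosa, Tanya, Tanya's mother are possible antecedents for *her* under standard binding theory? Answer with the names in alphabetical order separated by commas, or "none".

*her* is a pronoun; Principle B requires it to be free in its binding domain — the clause headed by 'informed'.
— Helen: subject of the clause headed by 'protected'; is c-commanded by the pronoun; coreference would bind this R-expression — blocked (Principle C).
— Mona: possessor inside the subject DP of the matrix clause; does not c-command the pronoun — Principle B does not apply; allowed.
— Rosa: subject of the clause headed by 'informed'; c-commands the pronoun within its binding domain — blocked (Principle B).
— Tanya: possessor inside the object DP of the clause headed by 'protected'; is c-commanded by the pronoun; coreference would bind this R-expression — blocked (Principle C).
— Tanya's mother: object of the clause headed by 'protected'; is c-commanded by the pronoun; coreference would bind this R-expression — blocked (Principle C).

Mona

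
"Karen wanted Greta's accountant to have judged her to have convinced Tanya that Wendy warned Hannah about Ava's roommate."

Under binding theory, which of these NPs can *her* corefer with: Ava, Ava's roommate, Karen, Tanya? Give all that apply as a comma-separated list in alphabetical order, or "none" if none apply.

Karen

*her* is a pronoun; Principle B requires it to be free in its binding domain — the clause headed by 'judged'.
— Ava: possessor inside the second object DP of the clause headed by 'warned'; is c-commanded by the pronoun; coreference would bind this R-expression — blocked (Principle C).
— Ava's roommate: second object of the clause headed by 'warned'; is c-commanded by the pronoun; coreference would bind this R-expression — blocked (Principle C).
— Karen: subject of the matrix clause; c-commands the pronoun but lies outside its binding domain — allowed.
— Tanya: object of the clause headed by 'convinced'; is c-commanded by the pronoun; coreference would bind this R-expression — blocked (Principle C).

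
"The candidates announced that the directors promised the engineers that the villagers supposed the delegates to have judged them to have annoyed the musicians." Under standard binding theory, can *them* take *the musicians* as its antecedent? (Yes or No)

*them* is a pronoun; Principle B requires it to be free in its binding domain — the clause headed by 'judged'.
— the musicians: object of the clause headed by 'annoyed'; is c-commanded by the pronoun; coreference would bind this R-expression — blocked (Principle C).

No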